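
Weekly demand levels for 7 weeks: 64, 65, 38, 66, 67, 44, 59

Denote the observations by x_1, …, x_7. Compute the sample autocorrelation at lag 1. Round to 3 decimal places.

Mean x̄ = (64 + 65 + 38 + 66 + 67 + 44 + 59)/7 = 57.5714
Numerator Σ_{t=1}^{6}(x_t−x̄)(x_{t+1}−x̄) = -330.4694
Denominator Σ(x_t−x̄)² = 825.7143
r_1 = -330.4694 / 825.7143 = -0.400

-0.400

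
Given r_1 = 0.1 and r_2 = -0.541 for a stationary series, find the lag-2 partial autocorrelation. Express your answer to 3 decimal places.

φ_{22} = (r_2 − r_1²) / (1 − r_1²)
r_1² = (0.1)² = 0.01
Numerator = -0.541 − 0.0100 = -0.5510; denominator = 1 − 0.0100 = 0.9900
φ_{22} = -0.5510 / 0.9900 = -0.557

-0.557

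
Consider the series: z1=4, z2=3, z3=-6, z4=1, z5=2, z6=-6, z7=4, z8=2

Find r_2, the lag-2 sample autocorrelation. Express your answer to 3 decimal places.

-0.325

Mean z̄ = (4 + 3 − 6 + 1 + 2 − 6 + 4 + 2)/8 = 0.5000
Σ(z_t−z̄)(z_{t+2}−z̄) = (-22.7500) + (1.2500) + (-9.7500) + (-3.2500) + (5.2500) + (-9.7500) = -39.0000
Denominator Σ(z_t−z̄)² = 120.0000
r_2 = -39.0000 / 120.0000 = -0.325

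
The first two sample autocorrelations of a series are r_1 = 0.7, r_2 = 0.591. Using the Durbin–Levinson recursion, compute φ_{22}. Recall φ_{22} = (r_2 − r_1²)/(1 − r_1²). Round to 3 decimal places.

φ_{22} = (r_2 − r_1²) / (1 − r_1²)
r_1² = (0.7)² = 0.49
Numerator = 0.591 − 0.4900 = 0.1010; denominator = 1 − 0.4900 = 0.5100
φ_{22} = 0.1010 / 0.5100 = 0.198

0.198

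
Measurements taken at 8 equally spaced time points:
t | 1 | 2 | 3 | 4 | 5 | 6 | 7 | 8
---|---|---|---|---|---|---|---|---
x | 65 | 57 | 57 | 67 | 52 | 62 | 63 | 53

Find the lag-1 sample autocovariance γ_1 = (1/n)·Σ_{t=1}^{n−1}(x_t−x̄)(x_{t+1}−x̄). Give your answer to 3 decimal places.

Mean x̄ = (65 + 57 + 57 + 67 + 52 + 62 + 63 + 53)/8 = 59.5000
Deviations: 5.5000, -2.5000, -2.5000, 7.5000, -7.5000, 2.5000, 3.5000, -6.5000
Σ_{t=1}^{7}(x_t−x̄)(x_{t+1}−x̄) = -115.2500
γ_1 = -115.2500 / 8 = -14.406

-14.406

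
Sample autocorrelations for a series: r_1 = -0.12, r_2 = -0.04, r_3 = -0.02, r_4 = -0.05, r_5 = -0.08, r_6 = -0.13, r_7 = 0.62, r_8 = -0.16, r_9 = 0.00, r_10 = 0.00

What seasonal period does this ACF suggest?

The largest autocorrelation is r_7 = 0.62; the remaining lags stay at or below 0.00.
The dominant spike at lag 7 indicates a seasonal period of 7.

7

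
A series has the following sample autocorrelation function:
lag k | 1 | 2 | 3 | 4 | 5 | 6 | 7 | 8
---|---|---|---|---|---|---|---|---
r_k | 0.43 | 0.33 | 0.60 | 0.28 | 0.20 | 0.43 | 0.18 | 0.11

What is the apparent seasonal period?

The largest autocorrelation is r_3 = 0.60; the remaining lags stay at or below 0.43. The elevated value at lag 1 (0.43), dropping to 0.33 at lag 2, reflects decaying short-term dependence rather than seasonality.
The dominant spike at lag 3 indicates a seasonal period of 3.

3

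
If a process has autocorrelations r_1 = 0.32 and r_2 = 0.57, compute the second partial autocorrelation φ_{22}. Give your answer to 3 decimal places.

φ_{22} = (r_2 − r_1²) / (1 − r_1²)
r_1² = (0.32)² = 0.1024
Numerator = 0.57 − 0.1024 = 0.4676; denominator = 1 − 0.1024 = 0.8976
φ_{22} = 0.4676 / 0.8976 = 0.521

0.521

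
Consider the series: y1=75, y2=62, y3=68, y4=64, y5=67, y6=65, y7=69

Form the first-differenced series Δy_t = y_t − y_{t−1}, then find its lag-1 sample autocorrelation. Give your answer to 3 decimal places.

First differences Δy: -13, 6, -4, 3, -2, 4
Mean of differences = -1.0000
Numerator Σ(Δy_t−Δȳ)(Δy_{t+1}−Δȳ) = -126.0000
Denominator Σ(Δy_t−Δȳ)² = 244.0000
r_1(Δy) = -126.0000 / 244.0000 = -0.516

-0.516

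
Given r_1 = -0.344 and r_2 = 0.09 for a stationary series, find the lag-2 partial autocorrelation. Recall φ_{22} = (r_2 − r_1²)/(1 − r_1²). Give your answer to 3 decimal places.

φ_{22} = (r_2 − r_1²) / (1 − r_1²)
r_1² = (-0.344)² = 0.118336
Numerator = 0.09 − 0.1183 = -0.0283; denominator = 1 − 0.1183 = 0.8817
φ_{22} = -0.0283 / 0.8817 = -0.032

-0.032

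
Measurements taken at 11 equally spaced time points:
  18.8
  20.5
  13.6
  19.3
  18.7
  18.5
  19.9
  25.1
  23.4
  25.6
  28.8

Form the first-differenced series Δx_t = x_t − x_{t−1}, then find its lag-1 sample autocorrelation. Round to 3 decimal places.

First differences Δx: 1.7, -6.9, 5.7, -0.6, -0.2, 1.4, 5.2, -1.7, 2.2, 3.2
Mean of differences = 1.0000
Numerator Σ(Δx_t−Δx̄)(Δx_{t+1}−Δx̄) = -59.0000
Denominator Σ(Δx_t−Δx̄)² = 120.3600
r_1(Δx) = -59.0000 / 120.3600 = -0.490

-0.490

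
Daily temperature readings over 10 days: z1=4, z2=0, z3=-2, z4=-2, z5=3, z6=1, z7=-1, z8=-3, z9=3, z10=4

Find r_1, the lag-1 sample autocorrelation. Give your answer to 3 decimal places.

0.097

Mean z̄ = (4 + 0 − 2 − 2 + 3 + 1 − 1 − 3 + 3 + 4)/10 = 0.7000
Numerator Σ_{t=1}^{9}(z_t−z̄)(z_{t+1}−z̄) = 6.2100
Denominator Σ(z_t−z̄)² = 64.1000
r_1 = 6.2100 / 64.1000 = 0.097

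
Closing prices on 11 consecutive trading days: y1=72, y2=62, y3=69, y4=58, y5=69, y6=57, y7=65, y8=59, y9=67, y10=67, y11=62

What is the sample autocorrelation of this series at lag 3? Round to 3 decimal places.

-0.515

Mean ȳ = (72 + 62 + 69 + 58 + 69 + 57 + 65 + 59 + 67 + 67 + 62)/11 = 64.2727
Numerator Σ_{t=1}^{8}(y_t−ȳ)(y_{t+3}−ȳ) = -128.9504
Denominator Σ(y_t−ȳ)² = 250.1818
r_3 = -128.9504 / 250.1818 = -0.515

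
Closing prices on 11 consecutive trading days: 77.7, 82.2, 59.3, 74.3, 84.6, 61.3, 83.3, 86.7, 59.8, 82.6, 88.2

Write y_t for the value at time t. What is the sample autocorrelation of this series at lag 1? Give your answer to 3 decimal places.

Mean ȳ = (77.7 + 82.2 + 59.3 + 74.3 + 84.6 + 61.3 + 83.3 + 86.7 + 59.8 + 82.6 + 88.2)/11 = 76.3636
Numerator Σ_{t=1}^{10}(y_t−ȳ)(y_{t+1}−ȳ) = -431.1222
Denominator Σ(y_t−ȳ)² = 1234.3255
r_1 = -431.1222 / 1234.3255 = -0.349

-0.349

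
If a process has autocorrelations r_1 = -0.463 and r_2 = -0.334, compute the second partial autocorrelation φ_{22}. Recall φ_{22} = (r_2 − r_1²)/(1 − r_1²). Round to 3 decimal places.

φ_{22} = (r_2 − r_1²) / (1 − r_1²)
r_1² = (-0.463)² = 0.214369
Numerator = -0.334 − 0.2144 = -0.5484; denominator = 1 − 0.2144 = 0.7856
φ_{22} = -0.5484 / 0.7856 = -0.698

-0.698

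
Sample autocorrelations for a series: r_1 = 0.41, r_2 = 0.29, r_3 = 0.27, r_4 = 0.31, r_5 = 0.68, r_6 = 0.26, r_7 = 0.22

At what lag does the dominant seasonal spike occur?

The largest autocorrelation is r_5 = 0.68; the remaining lags stay at or below 0.41. The elevated value at lag 1 (0.41), dropping to 0.29 at lag 2, reflects decaying short-term dependence rather than seasonality.
The dominant spike at lag 5 indicates a seasonal period of 5.

5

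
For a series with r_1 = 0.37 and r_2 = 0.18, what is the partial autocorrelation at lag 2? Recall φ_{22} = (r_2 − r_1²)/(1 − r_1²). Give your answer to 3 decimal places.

φ_{22} = (r_2 − r_1²) / (1 − r_1²)
r_1² = (0.37)² = 0.1369
Numerator = 0.18 − 0.1369 = 0.0431; denominator = 1 − 0.1369 = 0.8631
φ_{22} = 0.0431 / 0.8631 = 0.050

0.050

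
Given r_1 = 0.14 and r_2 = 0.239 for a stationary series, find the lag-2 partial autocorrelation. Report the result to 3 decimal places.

0.224

φ_{22} = (r_2 − r_1²) / (1 − r_1²)
r_1² = (0.14)² = 0.0196
Numerator = 0.239 − 0.0196 = 0.2194; denominator = 1 − 0.0196 = 0.9804
φ_{22} = 0.2194 / 0.9804 = 0.224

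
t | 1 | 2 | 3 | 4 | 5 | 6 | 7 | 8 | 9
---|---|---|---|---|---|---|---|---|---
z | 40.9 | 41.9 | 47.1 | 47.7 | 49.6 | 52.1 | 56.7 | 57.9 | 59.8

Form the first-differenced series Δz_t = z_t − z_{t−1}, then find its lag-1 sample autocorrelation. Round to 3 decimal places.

-0.498

First differences Δz: 1.0, 5.2, 0.6, 1.9, 2.5, 4.6, 1.2, 1.9
Mean of differences = 2.3625
Numerator Σ(Δz_t−Δz̄)(Δz_{t+1}−Δz̄) = -9.8714
Denominator Σ(Δz_t−Δz̄)² = 19.8188
r_1(Δz) = -9.8714 / 19.8188 = -0.498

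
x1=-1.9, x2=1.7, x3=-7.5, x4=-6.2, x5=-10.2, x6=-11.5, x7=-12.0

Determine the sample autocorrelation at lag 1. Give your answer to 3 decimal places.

0.467

Mean x̄ = (-1.9 + 1.7 − 7.5 − 6.2 − 10.2 − 11.5 − 12.0)/7 = -6.8000
Deviations from mean: 4.9000, 8.5000, -0.7000, 0.6000, -3.4000, -4.7000, -5.2000
Numerator Σ_{t=1}^{6}(x_t−x̄)(x_{t+1}−x̄) = 73.6600
Denominator Σ(x_t−x̄)² = 157.8000
r_1 = 73.6600 / 157.8000 = 0.467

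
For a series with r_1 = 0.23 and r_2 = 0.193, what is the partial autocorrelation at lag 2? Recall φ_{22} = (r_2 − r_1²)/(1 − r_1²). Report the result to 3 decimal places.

0.148

φ_{22} = (r_2 − r_1²) / (1 − r_1²)
r_1² = (0.23)² = 0.0529
Numerator = 0.193 − 0.0529 = 0.1401; denominator = 1 − 0.0529 = 0.9471
φ_{22} = 0.1401 / 0.9471 = 0.148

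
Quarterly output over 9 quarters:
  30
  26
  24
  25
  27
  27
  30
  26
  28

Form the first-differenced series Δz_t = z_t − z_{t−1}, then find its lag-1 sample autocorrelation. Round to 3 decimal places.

-0.225

First differences Δz: -4, -2, 1, 2, 0, 3, -4, 2
Mean of differences = -0.2500
Numerator Σ(Δz_t−Δz̄)(Δz_{t+1}−Δz̄) = -12.0625
Denominator Σ(Δz_t−Δz̄)² = 53.5000
r_1(Δz) = -12.0625 / 53.5000 = -0.225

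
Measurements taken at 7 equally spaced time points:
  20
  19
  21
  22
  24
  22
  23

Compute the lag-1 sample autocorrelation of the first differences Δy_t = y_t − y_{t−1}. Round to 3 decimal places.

First differences Δy: -1, 2, 1, 2, -2, 1
Mean of differences = 0.5000
Numerator Σ(Δy_t−Δȳ)(Δy_{t+1}−Δȳ) = -5.7500
Denominator Σ(Δy_t−Δȳ)² = 13.5000
r_1(Δy) = -5.7500 / 13.5000 = -0.426

-0.426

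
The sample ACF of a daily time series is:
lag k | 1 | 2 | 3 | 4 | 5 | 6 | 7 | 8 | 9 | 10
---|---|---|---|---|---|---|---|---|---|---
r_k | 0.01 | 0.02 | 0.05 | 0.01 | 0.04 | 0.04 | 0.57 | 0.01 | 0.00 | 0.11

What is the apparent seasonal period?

The largest autocorrelation is r_7 = 0.57; the remaining lags stay at or below 0.11.
The dominant spike at lag 7 indicates a seasonal period of 7.

7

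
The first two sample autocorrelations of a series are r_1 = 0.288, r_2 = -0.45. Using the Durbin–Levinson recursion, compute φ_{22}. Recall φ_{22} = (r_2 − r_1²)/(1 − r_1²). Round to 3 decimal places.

φ_{22} = (r_2 − r_1²) / (1 − r_1²)
r_1² = (0.288)² = 0.082944
Numerator = -0.45 − 0.0829 = -0.5329; denominator = 1 − 0.0829 = 0.9171
φ_{22} = -0.5329 / 0.9171 = -0.581

-0.581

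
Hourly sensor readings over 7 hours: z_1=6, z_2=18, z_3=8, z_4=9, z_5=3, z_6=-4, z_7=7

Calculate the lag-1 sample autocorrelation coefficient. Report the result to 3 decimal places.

0.143

Mean z̄ = (6 + 18 + 8 + 9 + 3 − 4 + 7)/7 = 6.7143
Σ(z_t−z̄)(z_{t+1}−z̄) = (-8.0612) + (14.5102) + (2.9388) + (-8.4898) + (39.7959) + (-3.0612) = 37.6327
Denominator Σ(z_t−z̄)² = 263.4286
r_1 = 37.6327 / 263.4286 = 0.143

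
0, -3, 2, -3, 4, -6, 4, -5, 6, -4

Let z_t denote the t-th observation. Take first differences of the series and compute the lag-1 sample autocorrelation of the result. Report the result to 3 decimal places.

First differences Δz: -3, 5, -5, 7, -10, 10, -9, 11, -10
Mean of differences = -0.4444
Numerator Σ(Δz_t−Δz̄)(Δz_{t+1}−Δz̄) = -540.1975
Denominator Σ(Δz_t−Δz̄)² = 608.2222
r_1(Δz) = -540.1975 / 608.2222 = -0.888

-0.888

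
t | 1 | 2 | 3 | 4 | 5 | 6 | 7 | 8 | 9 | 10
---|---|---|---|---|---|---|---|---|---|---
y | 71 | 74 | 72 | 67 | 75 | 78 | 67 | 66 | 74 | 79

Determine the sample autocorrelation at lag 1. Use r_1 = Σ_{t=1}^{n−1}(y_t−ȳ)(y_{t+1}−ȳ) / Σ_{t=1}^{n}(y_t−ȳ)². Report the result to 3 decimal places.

Mean ȳ = (71 + 74 + 72 + 67 + 75 + 78 + 67 + 66 + 74 + 79)/10 = 72.3000
Numerator Σ_{t=1}^{9}(y_t−ȳ)(y_{t+1}−ȳ) = 3.8100
Denominator Σ(y_t−ȳ)² = 188.1000
r_1 = 3.8100 / 188.1000 = 0.020

0.020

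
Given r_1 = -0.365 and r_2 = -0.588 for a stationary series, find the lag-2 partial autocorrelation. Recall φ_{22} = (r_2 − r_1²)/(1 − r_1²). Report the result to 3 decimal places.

-0.832

φ_{22} = (r_2 − r_1²) / (1 − r_1²)
r_1² = (-0.365)² = 0.133225
Numerator = -0.588 − 0.1332 = -0.7212; denominator = 1 − 0.1332 = 0.8668
φ_{22} = -0.7212 / 0.8668 = -0.832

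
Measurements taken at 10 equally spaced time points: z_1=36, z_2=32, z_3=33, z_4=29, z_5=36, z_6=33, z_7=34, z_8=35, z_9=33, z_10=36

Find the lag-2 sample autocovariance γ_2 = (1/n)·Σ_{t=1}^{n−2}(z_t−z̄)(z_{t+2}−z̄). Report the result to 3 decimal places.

Mean z̄ = (36 + 32 + 33 + 29 + 36 + 33 + 34 + 35 + 33 + 36)/10 = 33.7000
Σ_{t=1}^{8}(z_t−z̄)(z_{t+2}−z̄) = 10.6200
γ_2 = 10.6200 / 10 = 1.062

1.062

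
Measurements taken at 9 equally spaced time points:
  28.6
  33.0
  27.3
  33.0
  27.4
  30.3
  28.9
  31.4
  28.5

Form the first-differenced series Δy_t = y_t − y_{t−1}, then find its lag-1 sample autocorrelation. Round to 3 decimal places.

First differences Δy: 4.4, -5.7, 5.7, -5.6, 2.9, -1.4, 2.5, -2.9
Mean of differences = -0.0125
Numerator Σ(Δy_t−Δȳ)(Δy_{t+1}−Δȳ) = -120.5602
Denominator Σ(Δy_t−Δȳ)² = 140.7288
r_1(Δy) = -120.5602 / 140.7288 = -0.857

-0.857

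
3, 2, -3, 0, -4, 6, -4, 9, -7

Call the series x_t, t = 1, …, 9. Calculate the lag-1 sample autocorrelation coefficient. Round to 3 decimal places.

Mean x̄ = (3 + 2 − 3 + 0 − 4 + 6 − 4 + 9 − 7)/9 = 0.2222
Numerator Σ_{t=1}^{8}(x_t−x̄)(x_{t+1}−x̄) = -148.3827
Denominator Σ(x_t−x̄)² = 219.5556
r_1 = -148.3827 / 219.5556 = -0.676

-0.676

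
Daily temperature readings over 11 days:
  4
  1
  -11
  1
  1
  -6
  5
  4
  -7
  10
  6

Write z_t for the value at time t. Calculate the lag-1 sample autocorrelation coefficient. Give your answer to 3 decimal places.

Mean z̄ = (4 + 1 − 11 + 1 + 1 − 6 + 5 + 4 − 7 + 10 + 6)/11 = 0.7273
Numerator Σ_{t=1}^{10}(z_t−z̄)(z_{t+1}−z̄) = -70.0744
Denominator Σ(z_t−z̄)² = 396.1818
r_1 = -70.0744 / 396.1818 = -0.177

-0.177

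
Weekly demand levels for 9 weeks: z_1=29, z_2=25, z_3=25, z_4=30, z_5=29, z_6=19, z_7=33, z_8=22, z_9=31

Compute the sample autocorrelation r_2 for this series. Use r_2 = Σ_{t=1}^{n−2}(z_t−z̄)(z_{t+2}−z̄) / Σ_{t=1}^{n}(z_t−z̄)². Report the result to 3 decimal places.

0.229

Mean z̄ = (29 + 25 + 25 + 30 + 29 + 19 + 33 + 22 + 31)/9 = 27.0000
Numerator Σ_{t=1}^{7}(z_t−z̄)(z_{t+2}−z̄) = 38.0000
Denominator Σ(z_t−z̄)² = 166.0000
r_2 = 38.0000 / 166.0000 = 0.229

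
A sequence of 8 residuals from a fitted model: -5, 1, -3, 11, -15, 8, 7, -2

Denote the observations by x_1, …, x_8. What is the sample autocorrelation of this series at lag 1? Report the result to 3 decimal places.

Mean x̄ = (-5 + 1 − 3 + 11 − 15 + 8 + 7 − 2)/8 = 0.2500
Deviations from mean: -5.2500, 0.7500, -3.2500, 10.7500, -15.2500, 7.7500, 6.7500, -2.2500
Numerator Σ_{t=1}^{7}(x_t−x̄)(x_{t+1}−x̄) = -286.3125
Denominator Σ(x_t−x̄)² = 497.5000
r_1 = -286.3125 / 497.5000 = -0.576

-0.576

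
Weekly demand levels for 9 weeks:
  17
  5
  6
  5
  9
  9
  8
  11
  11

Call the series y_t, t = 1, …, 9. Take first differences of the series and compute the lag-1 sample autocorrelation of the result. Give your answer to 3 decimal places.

First differences Δy: -12, 1, -1, 4, 0, -1, 3, 0
Mean of differences = -0.7500
Numerator Σ(Δy_t−Δȳ)(Δy_{t+1}−Δȳ) = -16.0625
Denominator Σ(Δy_t−Δȳ)² = 167.5000
r_1(Δy) = -16.0625 / 167.5000 = -0.096

-0.096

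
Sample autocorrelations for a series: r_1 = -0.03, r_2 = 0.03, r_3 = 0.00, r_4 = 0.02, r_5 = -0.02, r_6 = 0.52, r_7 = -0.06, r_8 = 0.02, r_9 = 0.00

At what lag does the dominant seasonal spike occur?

The largest autocorrelation is r_6 = 0.52; the remaining lags stay at or below 0.03.
The dominant spike at lag 6 indicates a seasonal period of 6.

6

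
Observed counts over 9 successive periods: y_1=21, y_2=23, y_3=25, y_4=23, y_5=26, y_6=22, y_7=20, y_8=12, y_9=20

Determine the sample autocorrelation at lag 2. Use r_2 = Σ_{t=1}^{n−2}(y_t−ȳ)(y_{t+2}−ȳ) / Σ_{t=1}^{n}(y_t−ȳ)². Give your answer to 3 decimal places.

Mean ȳ = (21 + 23 + 25 + 23 + 26 + 22 + 20 + 12 + 20)/9 = 21.3333
Σ(y_t−ȳ)(y_{t+2}−ȳ) = (-1.2222) + (2.7778) + (17.1111) + (1.1111) + (-6.2222) + (-6.2222) + (1.7778) = 9.1111
Denominator Σ(y_t−ȳ)² = 132.0000
r_2 = 9.1111 / 132.0000 = 0.069

0.069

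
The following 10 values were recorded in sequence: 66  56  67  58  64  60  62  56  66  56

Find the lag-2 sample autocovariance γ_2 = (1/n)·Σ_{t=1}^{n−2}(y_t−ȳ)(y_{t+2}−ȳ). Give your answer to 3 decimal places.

10.388

Mean ȳ = (66 + 56 + 67 + 58 + 64 + 60 + 62 + 56 + 66 + 56)/10 = 61.1000
Σ_{t=1}^{8}(y_t−ȳ)(y_{t+2}−ȳ) = 103.8800
γ_2 = 103.8800 / 10 = 10.388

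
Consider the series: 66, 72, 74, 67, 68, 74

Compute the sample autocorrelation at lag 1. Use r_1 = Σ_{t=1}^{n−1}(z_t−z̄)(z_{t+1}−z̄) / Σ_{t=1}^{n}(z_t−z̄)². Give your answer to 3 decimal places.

Mean z̄ = (66 + 72 + 74 + 67 + 68 + 74)/6 = 70.1667
Σ(z_t−z̄)(z_{t+1}−z̄) = (-7.6389) + (7.0278) + (-12.1389) + (6.8611) + (-8.3056) = -14.1944
Denominator Σ(z_t−z̄)² = 64.8333
r_1 = -14.1944 / 64.8333 = -0.219

-0.219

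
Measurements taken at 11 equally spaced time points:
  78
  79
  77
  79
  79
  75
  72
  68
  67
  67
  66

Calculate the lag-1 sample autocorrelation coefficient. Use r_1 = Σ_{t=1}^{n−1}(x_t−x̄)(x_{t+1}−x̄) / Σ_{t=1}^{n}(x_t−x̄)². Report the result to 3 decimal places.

Mean x̄ = (78 + 79 + 77 + 79 + 79 + 75 + 72 + 68 + 67 + 67 + 66)/11 = 73.3636
Numerator Σ_{t=1}^{10}(x_t−x̄)(x_{t+1}−x̄) = 234.6860
Denominator Σ(x_t−x̄)² = 298.5455
r_1 = 234.6860 / 298.5455 = 0.786

0.786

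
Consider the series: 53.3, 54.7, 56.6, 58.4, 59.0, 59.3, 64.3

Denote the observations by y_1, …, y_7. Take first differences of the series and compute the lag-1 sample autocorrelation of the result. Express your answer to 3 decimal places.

First differences Δy: 1.4, 1.9, 1.8, 0.6, 0.3, 5.0
Mean of differences = 1.8333
Numerator Σ(Δy_t−Δȳ)(Δy_{t+1}−Δȳ) = -2.9544
Denominator Σ(Δy_t−Δȳ)² = 14.0933
r_1(Δy) = -2.9544 / 14.0933 = -0.210

-0.210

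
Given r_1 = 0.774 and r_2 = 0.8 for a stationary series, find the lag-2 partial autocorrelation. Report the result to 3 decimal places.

0.501

φ_{22} = (r_2 − r_1²) / (1 − r_1²)
r_1² = (0.774)² = 0.599076
Numerator = 0.8 − 0.5991 = 0.2009; denominator = 1 − 0.5991 = 0.4009
φ_{22} = 0.2009 / 0.4009 = 0.501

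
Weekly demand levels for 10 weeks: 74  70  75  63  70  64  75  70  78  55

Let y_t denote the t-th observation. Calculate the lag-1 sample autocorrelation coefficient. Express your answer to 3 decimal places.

Mean ȳ = (74 + 70 + 75 + 63 + 70 + 64 + 75 + 70 + 78 + 55)/10 = 69.4000
Numerator Σ_{t=1}^{9}(y_t−ȳ)(y_{t+1}−ȳ) = -182.3600
Denominator Σ(y_t−ȳ)² = 436.4000
r_1 = -182.3600 / 436.4000 = -0.418

-0.418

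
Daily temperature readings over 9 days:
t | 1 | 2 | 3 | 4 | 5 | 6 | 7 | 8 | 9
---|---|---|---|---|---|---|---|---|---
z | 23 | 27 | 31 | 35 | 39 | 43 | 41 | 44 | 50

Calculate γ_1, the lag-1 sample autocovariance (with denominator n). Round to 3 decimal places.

40.333

Mean z̄ = (23 + 27 + 31 + 35 + 39 + 43 + 41 + 44 + 50)/9 = 37.0000
Σ_{t=1}^{8}(z_t−z̄)(z_{t+1}−z̄) = 363.0000
γ_1 = 363.0000 / 9 = 40.333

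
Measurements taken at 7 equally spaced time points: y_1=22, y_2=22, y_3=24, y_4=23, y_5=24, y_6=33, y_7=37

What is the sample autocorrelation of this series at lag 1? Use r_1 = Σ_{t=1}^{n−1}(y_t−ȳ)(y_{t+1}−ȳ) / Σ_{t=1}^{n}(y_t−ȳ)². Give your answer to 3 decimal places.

Mean ȳ = (22 + 22 + 24 + 23 + 24 + 33 + 37)/7 = 26.4286
Deviations from mean: -4.4286, -4.4286, -2.4286, -3.4286, -2.4286, 6.5714, 10.5714
Numerator Σ_{t=1}^{6}(y_t−ȳ)(y_{t+1}−ȳ) = 100.5306
Denominator Σ(y_t−ȳ)² = 217.7143
r_1 = 100.5306 / 217.7143 = 0.462

0.462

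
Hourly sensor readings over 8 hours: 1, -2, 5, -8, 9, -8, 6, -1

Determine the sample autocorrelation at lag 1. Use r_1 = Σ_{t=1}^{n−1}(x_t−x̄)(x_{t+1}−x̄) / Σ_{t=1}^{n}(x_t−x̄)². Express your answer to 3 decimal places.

-0.909

Mean x̄ = (1 − 2 + 5 − 8 + 9 − 8 + 6 − 1)/8 = 0.2500
Deviations from mean: 0.7500, -2.2500, 4.7500, -8.2500, 8.7500, -8.2500, 5.7500, -1.2500
Σ(x_t−x̄)(x_{t+1}−x̄) = (-1.6875) + (-10.6875) + (-39.1875) + (-72.1875) + (-72.1875) + (-47.4375) + (-7.1875) = -250.5625
Denominator Σ(x_t−x̄)² = 275.5000
r_1 = -250.5625 / 275.5000 = -0.909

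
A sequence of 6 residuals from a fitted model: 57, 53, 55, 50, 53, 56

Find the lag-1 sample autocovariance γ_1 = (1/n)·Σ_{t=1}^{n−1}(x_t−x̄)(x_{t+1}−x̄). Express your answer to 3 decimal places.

Mean x̄ = (57 + 53 + 55 + 50 + 53 + 56)/6 = 54.0000
Deviations: 3.0000, -1.0000, 1.0000, -4.0000, -1.0000, 2.0000
Σ_{t=1}^{5}(x_t−x̄)(x_{t+1}−x̄) = -6.0000
γ_1 = -6.0000 / 6 = -1.000

-1.000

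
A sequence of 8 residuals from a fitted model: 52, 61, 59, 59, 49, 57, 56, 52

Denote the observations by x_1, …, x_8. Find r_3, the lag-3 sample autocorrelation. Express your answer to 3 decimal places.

Mean x̄ = (52 + 61 + 59 + 59 + 49 + 57 + 56 + 52)/8 = 55.6250
Σ(x_t−x̄)(x_{t+3}−x̄) = (-12.2344) + (-35.6094) + (4.6406) + (1.2656) + (24.0156) = -17.9219
Denominator Σ(x_t−x̄)² = 123.8750
r_3 = -17.9219 / 123.8750 = -0.145

-0.145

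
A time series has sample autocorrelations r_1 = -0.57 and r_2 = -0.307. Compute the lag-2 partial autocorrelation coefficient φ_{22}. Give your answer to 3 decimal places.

φ_{22} = (r_2 − r_1²) / (1 − r_1²)
r_1² = (-0.57)² = 0.3249
Numerator = -0.307 − 0.3249 = -0.6319; denominator = 1 − 0.3249 = 0.6751
φ_{22} = -0.6319 / 0.6751 = -0.936

-0.936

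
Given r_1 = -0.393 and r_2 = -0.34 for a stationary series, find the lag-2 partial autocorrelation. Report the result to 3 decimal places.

-0.585

φ_{22} = (r_2 − r_1²) / (1 − r_1²)
r_1² = (-0.393)² = 0.154449
Numerator = -0.34 − 0.1544 = -0.4944; denominator = 1 − 0.1544 = 0.8456
φ_{22} = -0.4944 / 0.8456 = -0.585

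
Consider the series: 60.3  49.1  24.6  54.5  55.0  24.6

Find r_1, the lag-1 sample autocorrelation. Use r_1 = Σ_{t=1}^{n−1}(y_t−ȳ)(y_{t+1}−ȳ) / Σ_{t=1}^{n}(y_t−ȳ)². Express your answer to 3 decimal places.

Mean ȳ = (60.3 + 49.1 + 24.6 + 54.5 + 55.0 + 24.6)/6 = 44.6833
Numerator Σ_{t=1}^{5}(y_t−ȳ)(y_{t+1}−ȳ) = -322.7969
Denominator Σ(y_t−ȳ)² = 1272.8683
r_1 = -322.7969 / 1272.8683 = -0.254

-0.254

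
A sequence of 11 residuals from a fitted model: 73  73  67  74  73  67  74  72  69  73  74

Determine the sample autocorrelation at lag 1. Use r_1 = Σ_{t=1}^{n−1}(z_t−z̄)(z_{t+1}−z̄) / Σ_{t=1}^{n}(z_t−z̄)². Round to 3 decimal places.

Mean z̄ = (73 + 73 + 67 + 74 + 73 + 67 + 74 + 72 + 69 + 73 + 74)/11 = 71.7273
Numerator Σ_{t=1}^{10}(z_t−z̄)(z_{t+1}−z̄) = -29.7107
Denominator Σ(z_t−z̄)² = 74.1818
r_1 = -29.7107 / 74.1818 = -0.401

-0.401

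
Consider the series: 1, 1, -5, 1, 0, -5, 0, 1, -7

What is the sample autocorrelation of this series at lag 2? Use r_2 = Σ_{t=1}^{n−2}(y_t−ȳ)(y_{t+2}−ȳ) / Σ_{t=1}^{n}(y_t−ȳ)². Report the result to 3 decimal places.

Mean ȳ = (1 + 1 − 5 + 1 + 0 − 5 + 0 + 1 − 7)/9 = -1.4444
Numerator Σ_{t=1}^{7}(y_t−ȳ)(y_{t+2}−ȳ) = -31.1728
Denominator Σ(y_t−ȳ)² = 84.2222
r_2 = -31.1728 / 84.2222 = -0.370

-0.370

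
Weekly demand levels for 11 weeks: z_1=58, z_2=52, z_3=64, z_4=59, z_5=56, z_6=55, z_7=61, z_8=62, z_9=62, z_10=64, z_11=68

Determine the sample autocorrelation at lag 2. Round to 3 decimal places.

0.005

Mean z̄ = (58 + 52 + 64 + 59 + 56 + 55 + 61 + 62 + 62 + 64 + 68)/11 = 60.0909
Numerator Σ_{t=1}^{9}(z_t−z̄)(z_{t+2}−z̄) = 1.0744
Denominator Σ(z_t−z̄)² = 214.9091
r_2 = 1.0744 / 214.9091 = 0.005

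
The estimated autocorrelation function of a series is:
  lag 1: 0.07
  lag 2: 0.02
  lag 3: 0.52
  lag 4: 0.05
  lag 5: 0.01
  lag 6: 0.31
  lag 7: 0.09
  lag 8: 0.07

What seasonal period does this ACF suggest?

3

The largest autocorrelation is r_3 = 0.52, with a weaker echo at lag 6 (0.31); the remaining lags stay at or below 0.09.
The dominant spike at lag 3 indicates a seasonal period of 3.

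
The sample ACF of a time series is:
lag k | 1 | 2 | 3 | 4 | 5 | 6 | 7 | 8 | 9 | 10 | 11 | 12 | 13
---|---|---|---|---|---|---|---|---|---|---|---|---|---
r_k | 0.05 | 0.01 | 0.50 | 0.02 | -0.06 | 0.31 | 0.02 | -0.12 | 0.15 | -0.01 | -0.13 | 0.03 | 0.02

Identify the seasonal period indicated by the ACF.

3

The largest autocorrelation is r_3 = 0.50, with weaker echoes at lags 6 (0.31) and 9 (0.15); the remaining lags stay at or below 0.05.
The dominant spike at lag 3 indicates a seasonal period of 3.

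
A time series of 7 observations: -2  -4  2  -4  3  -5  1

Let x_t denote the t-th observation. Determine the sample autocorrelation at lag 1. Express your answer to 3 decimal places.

Mean x̄ = (-2 − 4 + 2 − 4 + 3 − 5 + 1)/7 = -1.2857
Deviations from mean: -0.7143, -2.7143, 3.2857, -2.7143, 4.2857, -3.7143, 2.2857
Numerator Σ_{t=1}^{6}(x_t−x̄)(x_{t+1}−x̄) = -51.9388
Denominator Σ(x_t−x̄)² = 63.4286
r_1 = -51.9388 / 63.4286 = -0.819

-0.819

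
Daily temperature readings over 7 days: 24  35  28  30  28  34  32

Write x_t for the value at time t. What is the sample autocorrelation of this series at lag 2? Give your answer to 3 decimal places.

0.141

Mean x̄ = (24 + 35 + 28 + 30 + 28 + 34 + 32)/7 = 30.1429
Σ(x_t−x̄)(x_{t+2}−x̄) = (13.1633) + (-0.6939) + (4.5918) + (-0.5510) + (-3.9796) = 12.5306
Denominator Σ(x_t−x̄)² = 88.8571
r_2 = 12.5306 / 88.8571 = 0.141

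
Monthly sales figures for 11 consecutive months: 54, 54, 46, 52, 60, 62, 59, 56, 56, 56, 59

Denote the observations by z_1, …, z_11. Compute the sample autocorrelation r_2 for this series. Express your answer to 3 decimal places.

-0.125

Mean z̄ = (54 + 54 + 46 + 52 + 60 + 62 + 59 + 56 + 56 + 56 + 59)/11 = 55.8182
Numerator Σ_{t=1}^{9}(z_t−z̄)(z_{t+2}−z̄) = -24.2479
Denominator Σ(z_t−z̄)² = 193.6364
r_2 = -24.2479 / 193.6364 = -0.125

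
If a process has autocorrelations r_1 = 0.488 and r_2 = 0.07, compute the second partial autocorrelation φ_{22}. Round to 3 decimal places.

-0.221

φ_{22} = (r_2 − r_1²) / (1 − r_1²)
r_1² = (0.488)² = 0.238144
Numerator = 0.07 − 0.2381 = -0.1681; denominator = 1 − 0.2381 = 0.7619
φ_{22} = -0.1681 / 0.7619 = -0.221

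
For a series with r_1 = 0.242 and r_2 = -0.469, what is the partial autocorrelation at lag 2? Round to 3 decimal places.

-0.560

φ_{22} = (r_2 − r_1²) / (1 − r_1²)
r_1² = (0.242)² = 0.058564
Numerator = -0.469 − 0.0586 = -0.5276; denominator = 1 − 0.0586 = 0.9414
φ_{22} = -0.5276 / 0.9414 = -0.560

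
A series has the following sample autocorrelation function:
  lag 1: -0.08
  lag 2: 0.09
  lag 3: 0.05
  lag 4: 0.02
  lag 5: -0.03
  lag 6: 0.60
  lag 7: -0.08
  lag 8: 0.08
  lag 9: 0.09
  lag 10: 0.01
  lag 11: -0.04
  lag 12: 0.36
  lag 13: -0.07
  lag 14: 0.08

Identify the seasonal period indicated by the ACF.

6

The largest autocorrelation is r_6 = 0.60, with a weaker echo at lag 12 (0.36); the remaining lags stay at or below 0.09.
The dominant spike at lag 6 indicates a seasonal period of 6.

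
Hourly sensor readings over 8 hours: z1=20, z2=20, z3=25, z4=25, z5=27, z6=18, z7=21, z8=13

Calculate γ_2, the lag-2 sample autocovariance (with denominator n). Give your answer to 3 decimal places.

3.324

Mean z̄ = (20 + 20 + 25 + 25 + 27 + 18 + 21 + 13)/8 = 21.1250
Σ_{t=1}^{6}(z_t−z̄)(z_{t+2}−z̄) = 26.5938
γ_2 = 26.5938 / 8 = 3.324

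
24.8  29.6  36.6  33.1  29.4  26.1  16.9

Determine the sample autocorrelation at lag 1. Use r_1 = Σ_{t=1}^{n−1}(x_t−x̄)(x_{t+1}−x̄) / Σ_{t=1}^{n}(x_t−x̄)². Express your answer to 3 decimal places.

0.319

Mean x̄ = (24.8 + 29.6 + 36.6 + 33.1 + 29.4 + 26.1 + 16.9)/7 = 28.0714
Σ(x_t−x̄)(x_{t+1}−x̄) = (-5.0006) + (13.0365) + (42.8865) + (6.6808) + (-2.6192) + (22.0237) = 77.0078
Denominator Σ(x_t−x̄)² = 241.5143
r_1 = 77.0078 / 241.5143 = 0.319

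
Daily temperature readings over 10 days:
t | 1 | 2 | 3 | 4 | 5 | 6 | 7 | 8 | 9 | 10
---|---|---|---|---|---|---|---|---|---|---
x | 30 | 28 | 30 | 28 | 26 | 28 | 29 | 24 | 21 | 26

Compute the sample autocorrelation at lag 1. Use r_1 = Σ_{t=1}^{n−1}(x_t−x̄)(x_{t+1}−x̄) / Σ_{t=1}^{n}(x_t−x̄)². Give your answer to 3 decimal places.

Mean x̄ = (30 + 28 + 30 + 28 + 26 + 28 + 29 + 24 + 21 + 26)/10 = 27.0000
Numerator Σ_{t=1}^{9}(x_t−x̄)(x_{t+1}−x̄) = 27.0000
Denominator Σ(x_t−x̄)² = 72.0000
r_1 = 27.0000 / 72.0000 = 0.375

0.375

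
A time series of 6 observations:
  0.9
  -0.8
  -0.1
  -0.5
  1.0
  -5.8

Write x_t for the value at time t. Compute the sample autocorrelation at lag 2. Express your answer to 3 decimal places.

Mean x̄ = (0.9 − 0.8 − 0.1 − 0.5 + 1.0 − 5.8)/6 = -0.8833
Deviations from mean: 1.7833, 0.0833, 0.7833, 0.3833, 1.8833, -4.9167
Σ(x_t−x̄)(x_{t+2}−x̄) = (1.3969) + (0.0319) + (1.4753) + (-1.8847) = 1.0194
Denominator Σ(x_t−x̄)² = 31.6683
r_2 = 1.0194 / 31.6683 = 0.032

0.032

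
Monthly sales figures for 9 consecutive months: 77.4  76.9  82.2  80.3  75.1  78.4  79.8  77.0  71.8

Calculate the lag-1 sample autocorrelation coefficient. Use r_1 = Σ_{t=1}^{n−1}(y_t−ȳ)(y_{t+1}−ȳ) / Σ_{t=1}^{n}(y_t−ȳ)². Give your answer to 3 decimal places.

Mean ȳ = (77.4 + 76.9 + 82.2 + 80.3 + 75.1 + 78.4 + 79.8 + 77.0 + 71.8)/9 = 77.6556
Numerator Σ_{t=1}^{8}(y_t−ȳ)(y_{t+1}−ȳ) = 4.1458
Denominator Σ(y_t−ȳ)² = 74.6822
r_1 = 4.1458 / 74.6822 = 0.056

0.056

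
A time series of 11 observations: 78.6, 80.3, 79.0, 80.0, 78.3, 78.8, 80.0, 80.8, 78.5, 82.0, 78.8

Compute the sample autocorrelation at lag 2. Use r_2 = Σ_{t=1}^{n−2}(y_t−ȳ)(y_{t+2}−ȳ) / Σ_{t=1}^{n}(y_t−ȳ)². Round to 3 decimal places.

Mean ȳ = (78.6 + 80.3 + 79.0 + 80.0 + 78.3 + 78.8 + 80.0 + 80.8 + 78.5 + 82.0 + 78.8)/11 = 79.5545
Numerator Σ_{t=1}^{9}(y_t−ȳ)(y_{t+2}−ȳ) = 3.0940
Denominator Σ(y_t−ȳ)² = 13.5273
r_2 = 3.0940 / 13.5273 = 0.229

0.229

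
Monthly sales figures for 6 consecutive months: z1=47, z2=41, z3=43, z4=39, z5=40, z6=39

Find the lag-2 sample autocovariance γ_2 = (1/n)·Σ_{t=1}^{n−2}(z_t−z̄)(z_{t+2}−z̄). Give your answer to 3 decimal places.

2.250

Mean z̄ = (47 + 41 + 43 + 39 + 40 + 39)/6 = 41.5000
Deviations: 5.5000, -0.5000, 1.5000, -2.5000, -1.5000, -2.5000
Σ_{t=1}^{4}(z_t−z̄)(z_{t+2}−z̄) = 13.5000
γ_2 = 13.5000 / 6 = 2.250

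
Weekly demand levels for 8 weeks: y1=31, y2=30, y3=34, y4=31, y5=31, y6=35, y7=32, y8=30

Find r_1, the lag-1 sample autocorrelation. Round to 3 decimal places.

-0.247

Mean ȳ = (31 + 30 + 34 + 31 + 31 + 35 + 32 + 30)/8 = 31.7500
Numerator Σ_{t=1}^{7}(y_t−ȳ)(y_{t+1}−ȳ) = -5.8125
Denominator Σ(y_t−ȳ)² = 23.5000
r_1 = -5.8125 / 23.5000 = -0.247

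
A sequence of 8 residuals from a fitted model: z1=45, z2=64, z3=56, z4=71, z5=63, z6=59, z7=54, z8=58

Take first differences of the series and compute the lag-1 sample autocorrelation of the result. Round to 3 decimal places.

-0.462

First differences Δz: 19, -8, 15, -8, -4, -5, 4
Mean of differences = 1.8571
Numerator Σ(Δz_t−Δz̄)(Δz_{t+1}−Δz̄) = -344.8776
Denominator Σ(Δz_t−Δz̄)² = 746.8571
r_1(Δz) = -344.8776 / 746.8571 = -0.462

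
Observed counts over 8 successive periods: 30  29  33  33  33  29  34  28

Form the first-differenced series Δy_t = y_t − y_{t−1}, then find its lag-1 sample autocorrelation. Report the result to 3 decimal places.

First differences Δy: -1, 4, 0, 0, -4, 5, -6
Mean of differences = -0.2857
Numerator Σ(Δy_t−Δȳ)(Δy_{t+1}−Δȳ) = -52.6531
Denominator Σ(Δy_t−Δȳ)² = 93.4286
r_1(Δy) = -52.6531 / 93.4286 = -0.564

-0.564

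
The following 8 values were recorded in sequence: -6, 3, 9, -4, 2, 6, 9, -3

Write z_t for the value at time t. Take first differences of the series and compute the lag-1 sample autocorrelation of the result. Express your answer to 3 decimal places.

-0.214

First differences Δz: 9, 6, -13, 6, 4, 3, -12
Mean of differences = 0.4286
Numerator Σ(Δz_t−Δz̄)(Δz_{t+1}−Δz̄) = -104.7551
Denominator Σ(Δz_t−Δz̄)² = 489.7143
r_1(Δz) = -104.7551 / 489.7143 = -0.214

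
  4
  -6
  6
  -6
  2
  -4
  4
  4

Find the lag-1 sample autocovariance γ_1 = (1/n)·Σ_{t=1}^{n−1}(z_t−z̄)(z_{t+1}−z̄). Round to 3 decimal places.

Mean z̄ = (4 − 6 + 6 − 6 + 2 − 4 + 4 + 4)/8 = 0.5000
Σ_{t=1}^{7}(z_t−z̄)(z_{t+1}−z̄) = -114.2500
γ_1 = -114.2500 / 8 = -14.281

-14.281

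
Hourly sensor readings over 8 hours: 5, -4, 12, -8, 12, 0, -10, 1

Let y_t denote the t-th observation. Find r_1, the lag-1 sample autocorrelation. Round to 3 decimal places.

-0.562

Mean ȳ = (5 − 4 + 12 − 8 + 12 + 0 − 10 + 1)/8 = 1.0000
Σ(y_t−ȳ)(y_{t+1}−ȳ) = (-20.0000) + (-55.0000) + (-99.0000) + (-99.0000) + (-11.0000) + (11.0000) + (0.0000) = -273.0000
Denominator Σ(y_t−ȳ)² = 486.0000
r_1 = -273.0000 / 486.0000 = -0.562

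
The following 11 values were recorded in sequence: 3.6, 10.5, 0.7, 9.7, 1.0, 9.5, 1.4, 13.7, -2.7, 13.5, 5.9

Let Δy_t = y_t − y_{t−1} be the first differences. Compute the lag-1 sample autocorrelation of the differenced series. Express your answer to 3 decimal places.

First differences Δy: 6.9, -9.8, 9.0, -8.7, 8.5, -8.1, 12.3, -16.4, 16.2, -7.6
Mean of differences = 0.2300
Numerator Σ(Δy_t−Δȳ)(Δy_{t+1}−Δȳ) = -1067.8129
Denominator Σ(Δy_t−Δȳ)² = 1178.1210
r_1(Δy) = -1067.8129 / 1178.1210 = -0.906

-0.906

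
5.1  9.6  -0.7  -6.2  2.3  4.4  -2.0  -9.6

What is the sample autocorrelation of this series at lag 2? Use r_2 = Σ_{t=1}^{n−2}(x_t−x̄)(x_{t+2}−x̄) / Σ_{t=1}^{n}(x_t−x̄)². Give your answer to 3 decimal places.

Mean x̄ = (5.1 + 9.6 − 0.7 − 6.2 + 2.3 + 4.4 − 2.0 − 9.6)/8 = 0.3625
Deviations from mean: 4.7375, 9.2375, -1.0625, -6.5625, 1.9375, 4.0375, -2.3625, -9.9625
Σ(x_t−x̄)(x_{t+2}−x̄) = (-5.0336) + (-60.6211) + (-2.0586) + (-26.4961) + (-4.5773) + (-40.2236) = -139.0103
Denominator Σ(x_t−x̄)² = 276.8588
r_2 = -139.0103 / 276.8588 = -0.502

-0.502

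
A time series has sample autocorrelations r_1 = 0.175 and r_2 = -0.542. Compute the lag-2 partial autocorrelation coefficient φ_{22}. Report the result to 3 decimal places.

-0.591

φ_{22} = (r_2 − r_1²) / (1 − r_1²)
r_1² = (0.175)² = 0.030625
Numerator = -0.542 − 0.0306 = -0.5726; denominator = 1 − 0.0306 = 0.9694
φ_{22} = -0.5726 / 0.9694 = -0.591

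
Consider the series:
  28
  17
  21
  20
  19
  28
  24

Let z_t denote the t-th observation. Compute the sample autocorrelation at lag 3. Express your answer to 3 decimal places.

Mean z̄ = (28 + 17 + 21 + 20 + 19 + 28 + 24)/7 = 22.4286
Deviations from mean: 5.5714, -5.4286, -1.4286, -2.4286, -3.4286, 5.5714, 1.5714
Σ(z_t−z̄)(z_{t+3}−z̄) = (-13.5306) + (18.6122) + (-7.9592) + (-3.8163) = -6.6939
Denominator Σ(z_t−z̄)² = 113.7143
r_3 = -6.6939 / 113.7143 = -0.059

-0.059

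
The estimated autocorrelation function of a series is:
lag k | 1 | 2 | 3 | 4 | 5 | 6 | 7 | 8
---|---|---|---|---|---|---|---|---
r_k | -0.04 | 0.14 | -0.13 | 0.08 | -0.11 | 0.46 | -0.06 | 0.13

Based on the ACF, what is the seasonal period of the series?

6

The largest autocorrelation is r_6 = 0.46; the remaining lags stay at or below 0.14.
The dominant spike at lag 6 indicates a seasonal period of 6.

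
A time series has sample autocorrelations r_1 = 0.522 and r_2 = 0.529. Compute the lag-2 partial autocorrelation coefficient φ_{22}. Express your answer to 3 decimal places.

0.353

φ_{22} = (r_2 − r_1²) / (1 − r_1²)
r_1² = (0.522)² = 0.272484
Numerator = 0.529 − 0.2725 = 0.2565; denominator = 1 − 0.2725 = 0.7275
φ_{22} = 0.2565 / 0.7275 = 0.353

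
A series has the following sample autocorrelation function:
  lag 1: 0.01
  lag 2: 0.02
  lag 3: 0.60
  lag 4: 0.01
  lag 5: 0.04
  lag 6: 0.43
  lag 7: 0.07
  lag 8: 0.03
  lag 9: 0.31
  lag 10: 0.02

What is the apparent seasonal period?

3

The largest autocorrelation is r_3 = 0.60, with weaker echoes at lags 6 (0.43) and 9 (0.31); the remaining lags stay at or below 0.07.
The dominant spike at lag 3 indicates a seasonal period of 3.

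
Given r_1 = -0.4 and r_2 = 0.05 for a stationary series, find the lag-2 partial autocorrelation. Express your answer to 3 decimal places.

φ_{22} = (r_2 − r_1²) / (1 − r_1²)
r_1² = (-0.4)² = 0.16
Numerator = 0.05 − 0.1600 = -0.1100; denominator = 1 − 0.1600 = 0.8400
φ_{22} = -0.1100 / 0.8400 = -0.131

-0.131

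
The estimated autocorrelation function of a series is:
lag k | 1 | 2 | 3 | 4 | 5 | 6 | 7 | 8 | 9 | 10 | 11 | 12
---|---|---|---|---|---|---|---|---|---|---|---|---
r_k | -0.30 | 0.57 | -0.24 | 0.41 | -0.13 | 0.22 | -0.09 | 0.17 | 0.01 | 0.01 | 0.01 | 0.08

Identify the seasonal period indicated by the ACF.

The largest autocorrelation is r_2 = 0.57, with weaker echoes at lags 4 (0.41), 6 (0.22) and 8 (0.17); the remaining lags stay at or below 0.08.
The dominant spike at lag 2 indicates a seasonal period of 2.

2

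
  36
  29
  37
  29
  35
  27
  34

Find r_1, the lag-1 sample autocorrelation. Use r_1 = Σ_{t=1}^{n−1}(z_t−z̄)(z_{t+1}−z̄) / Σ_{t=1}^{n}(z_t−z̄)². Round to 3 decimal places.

Mean z̄ = (36 + 29 + 37 + 29 + 35 + 27 + 34)/7 = 32.4286
Σ(z_t−z̄)(z_{t+1}−z̄) = (-12.2449) + (-15.6735) + (-15.6735) + (-8.8163) + (-13.9592) + (-8.5306) = -74.8980
Denominator Σ(z_t−z̄)² = 95.7143
r_1 = -74.8980 / 95.7143 = -0.783

-0.783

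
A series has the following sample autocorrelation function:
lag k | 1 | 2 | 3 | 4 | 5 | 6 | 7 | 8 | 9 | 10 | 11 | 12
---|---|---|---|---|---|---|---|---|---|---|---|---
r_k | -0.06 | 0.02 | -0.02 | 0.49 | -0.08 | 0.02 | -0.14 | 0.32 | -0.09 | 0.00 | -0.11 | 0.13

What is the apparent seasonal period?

The largest autocorrelation is r_4 = 0.49, with a weaker echo at lag 8 (0.32); the remaining lags stay at or below 0.13.
The dominant spike at lag 4 indicates a seasonal period of 4.

4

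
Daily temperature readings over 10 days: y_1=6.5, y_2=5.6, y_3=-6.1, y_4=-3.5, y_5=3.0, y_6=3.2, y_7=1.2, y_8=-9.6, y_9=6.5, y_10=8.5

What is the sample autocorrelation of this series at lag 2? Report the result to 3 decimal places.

Mean ȳ = (6.5 + 5.6 − 6.1 − 3.5 + 3.0 + 3.2 + 1.2 − 9.6 + 6.5 + 8.5)/10 = 1.5300
Numerator Σ_{t=1}^{8}(y_t−ȳ)(y_{t+2}−ȳ) = -176.2978
Denominator Σ(y_t−ȳ)² = 327.0010
r_2 = -176.2978 / 327.0010 = -0.539

-0.539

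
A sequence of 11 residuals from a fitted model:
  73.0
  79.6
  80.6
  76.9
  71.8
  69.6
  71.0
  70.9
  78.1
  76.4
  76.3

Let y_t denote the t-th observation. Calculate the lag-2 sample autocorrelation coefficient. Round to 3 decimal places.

-0.071

Mean ȳ = (73.0 + 79.6 + 80.6 + 76.9 + 71.8 + 69.6 + 71.0 + 70.9 + 78.1 + 76.4 + 76.3)/11 = 74.9273
Numerator Σ_{t=1}^{9}(y_t−ȳ)(y_{t+2}−ȳ) = -10.2642
Denominator Σ(y_t−ȳ)² = 145.5418
r_2 = -10.2642 / 145.5418 = -0.071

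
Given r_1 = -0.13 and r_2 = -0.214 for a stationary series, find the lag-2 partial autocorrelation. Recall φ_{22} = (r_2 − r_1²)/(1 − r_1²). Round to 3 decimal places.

-0.235

φ_{22} = (r_2 − r_1²) / (1 − r_1²)
r_1² = (-0.13)² = 0.0169
Numerator = -0.214 − 0.0169 = -0.2309; denominator = 1 − 0.0169 = 0.9831
φ_{22} = -0.2309 / 0.9831 = -0.235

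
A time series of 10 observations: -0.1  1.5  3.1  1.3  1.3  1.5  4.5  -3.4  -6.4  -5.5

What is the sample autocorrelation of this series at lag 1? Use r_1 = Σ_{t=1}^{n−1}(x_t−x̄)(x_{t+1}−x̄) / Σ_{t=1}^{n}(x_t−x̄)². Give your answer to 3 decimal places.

0.511

Mean x̄ = (-0.1 + 1.5 + 3.1 + 1.3 + 1.3 + 1.5 + 4.5 − 3.4 − 6.4 − 5.5)/10 = -0.2200
Numerator Σ_{t=1}^{9}(x_t−x̄)(x_{t+1}−x̄) = 61.2796
Denominator Σ(x_t−x̄)² = 120.0360
r_1 = 61.2796 / 120.0360 = 0.511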